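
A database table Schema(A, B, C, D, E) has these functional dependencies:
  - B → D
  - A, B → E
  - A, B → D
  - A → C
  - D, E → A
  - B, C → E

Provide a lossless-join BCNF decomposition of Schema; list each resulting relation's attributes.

Candidate keys of the original relation: {A, B}, {B, C}, {B, E}.
{A, B, C, D, E}: {B} determines {B, D} here but is not a superkey — split on B → D, giving {B, D} and {A, B, C, E}.
{B, D} is in BCNF.
{A, B, C, E}: {A} determines {A, C} here but is not a superkey — split on A → C, giving {A, C} and {A, B, E}.
{A, C} is in BCNF.
{A, B, E} is in BCNF.

{A, B, E}; {A, C}; {B, D}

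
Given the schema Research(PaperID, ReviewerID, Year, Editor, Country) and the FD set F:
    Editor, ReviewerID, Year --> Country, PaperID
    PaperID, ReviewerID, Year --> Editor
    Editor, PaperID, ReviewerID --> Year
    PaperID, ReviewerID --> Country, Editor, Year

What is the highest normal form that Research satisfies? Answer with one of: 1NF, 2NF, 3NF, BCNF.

BCNF

Candidate keys: {Editor, ReviewerID, Year}, {PaperID, ReviewerID}. Prime attributes: {Editor, PaperID, ReviewerID, Year}.
Each dependency's left side is a superkey — BCNF holds.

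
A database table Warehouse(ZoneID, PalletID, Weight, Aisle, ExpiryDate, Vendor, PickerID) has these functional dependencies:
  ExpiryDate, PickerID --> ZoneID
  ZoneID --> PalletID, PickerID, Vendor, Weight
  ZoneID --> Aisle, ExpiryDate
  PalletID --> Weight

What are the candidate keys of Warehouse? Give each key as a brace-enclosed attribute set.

{ZoneID}⁺ = {Aisle, ExpiryDate, PalletID, PickerID, Vendor, Weight, ZoneID} — all of the relation — so {ZoneID} is a candidate key.
{ExpiryDate, PickerID}⁺ = {Aisle, ExpiryDate, PalletID, PickerID, Vendor, Weight, ZoneID} — all of the relation — so {ExpiryDate, PickerID} is a candidate key.
These are minimal and exhaustive — every other superkey contains one of them.

{ExpiryDate, PickerID}, {ZoneID}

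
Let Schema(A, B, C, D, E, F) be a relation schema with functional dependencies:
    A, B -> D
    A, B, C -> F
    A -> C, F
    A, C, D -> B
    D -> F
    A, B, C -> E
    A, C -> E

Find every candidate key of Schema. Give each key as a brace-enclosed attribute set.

{A, B}, {A, D}

No FD produces {A}, so it must be in every candidate key.
{A, B}⁺ = {A, B, C, D, E, F}, which is every attribute, so {A, B} is a candidate key.
{A, D}⁺ = {A, B, C, D, E, F}, which is every attribute, so {A, D} is a candidate key.
No proper subset of any of these is a key, and no other minimal superkey exists.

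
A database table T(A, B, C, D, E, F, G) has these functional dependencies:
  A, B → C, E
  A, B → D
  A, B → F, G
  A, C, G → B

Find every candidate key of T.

No FD produces {A}, so it must be in every candidate key.
{A, B}⁺ = {A, B, C, D, E, F, G} — all of the relation — so {A, B} is a candidate key.
{A, C, G}⁺ = {A, B, C, D, E, F, G} — all of the relation — so {A, C, G} is a candidate key.
No proper subset of any of these is a key, and no other minimal superkey exists.

{A, B}, {A, C, G}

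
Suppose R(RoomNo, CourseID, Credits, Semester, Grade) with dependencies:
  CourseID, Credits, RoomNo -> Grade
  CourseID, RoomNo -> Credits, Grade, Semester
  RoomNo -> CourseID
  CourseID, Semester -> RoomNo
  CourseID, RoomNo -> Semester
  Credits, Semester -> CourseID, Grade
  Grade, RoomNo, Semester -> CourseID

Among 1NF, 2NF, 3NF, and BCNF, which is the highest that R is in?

BCNF

Candidate keys: {CourseID, Semester}, {Credits, Semester}, {RoomNo}. Prime attributes: {CourseID, Credits, RoomNo, Semester}.
Every FD has a superkey on the left, so the relation is in BCNF.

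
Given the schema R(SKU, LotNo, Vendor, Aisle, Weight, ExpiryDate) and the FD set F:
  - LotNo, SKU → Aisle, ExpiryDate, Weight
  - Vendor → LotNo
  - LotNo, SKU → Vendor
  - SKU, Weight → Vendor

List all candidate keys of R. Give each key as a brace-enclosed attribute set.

No FD produces {SKU}, so it must be in every candidate key.
{LotNo, SKU}⁺ = {Aisle, ExpiryDate, LotNo, SKU, Vendor, Weight}, which is every attribute, so {LotNo, SKU} is a candidate key.
{SKU, Vendor}⁺ = {Aisle, ExpiryDate, LotNo, SKU, Vendor, Weight}, which is every attribute, so {SKU, Vendor} is a candidate key.
{SKU, Weight}⁺ = {Aisle, ExpiryDate, LotNo, SKU, Vendor, Weight}, which is every attribute, so {SKU, Weight} is a candidate key.
Any other superkey properly contains one of these, so there are no further candidate keys.

{LotNo, SKU}, {SKU, Vendor}, {SKU, Weight}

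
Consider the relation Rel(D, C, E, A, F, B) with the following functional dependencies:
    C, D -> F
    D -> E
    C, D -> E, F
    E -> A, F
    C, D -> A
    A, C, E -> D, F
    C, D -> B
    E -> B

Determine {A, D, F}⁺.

Start with {A, D, F}.
D -> E applies; add {E} → now {A, D, E, F}.
E -> B applies; add {B} → now {A, B, D, E, F}.
No further FD applies.

{A, B, D, E, F}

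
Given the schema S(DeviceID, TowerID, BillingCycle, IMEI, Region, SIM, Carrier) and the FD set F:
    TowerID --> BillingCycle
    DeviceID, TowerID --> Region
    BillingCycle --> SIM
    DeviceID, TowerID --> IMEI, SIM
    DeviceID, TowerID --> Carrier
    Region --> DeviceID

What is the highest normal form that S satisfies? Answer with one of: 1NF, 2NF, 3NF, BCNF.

1NF

Candidate keys: {DeviceID, TowerID}, {Region, TowerID}. Prime attributes: {DeviceID, Region, TowerID}.
TowerID --> BillingCycle breaks BCNF: {TowerID}⁺ = {BillingCycle, SIM, TowerID}, so {TowerID} is not a superkey.
TowerID --> BillingCycle has non-prime {BillingCycle} on the right and a non-superkey on the left, so 3NF fails.
The proper key subset {TowerID} of {DeviceID, TowerID} determines non-prime {BillingCycle, SIM}, so the relation is not even in 2NF.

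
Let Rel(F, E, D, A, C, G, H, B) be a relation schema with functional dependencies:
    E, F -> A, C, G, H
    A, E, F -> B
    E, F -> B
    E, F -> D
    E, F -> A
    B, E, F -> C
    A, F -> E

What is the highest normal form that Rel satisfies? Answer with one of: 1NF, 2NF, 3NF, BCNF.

Candidate keys: {A, F}, {E, F}. Prime attributes: {A, E, F}.
Each dependency's left side is a superkey — BCNF holds.

BCNF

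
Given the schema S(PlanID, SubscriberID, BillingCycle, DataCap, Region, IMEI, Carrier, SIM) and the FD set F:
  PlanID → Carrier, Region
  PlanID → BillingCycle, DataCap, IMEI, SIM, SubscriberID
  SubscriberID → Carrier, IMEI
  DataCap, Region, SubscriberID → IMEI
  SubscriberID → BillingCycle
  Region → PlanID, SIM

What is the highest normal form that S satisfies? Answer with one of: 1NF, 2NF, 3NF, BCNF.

Candidate keys: {PlanID}, {Region}. Prime attributes: {PlanID, Region}.
SubscriberID → Carrier, IMEI breaks BCNF: {SubscriberID}⁺ = {BillingCycle, Carrier, IMEI, SubscriberID}, so {SubscriberID} is not a superkey.
Because {Carrier, IMEI} are non-prime and the left side of SubscriberID → Carrier, IMEI is not a superkey, the relation is not in 3NF.
All keys have size 1, which rules out partial dependencies — 2NF is satisfied.

2NF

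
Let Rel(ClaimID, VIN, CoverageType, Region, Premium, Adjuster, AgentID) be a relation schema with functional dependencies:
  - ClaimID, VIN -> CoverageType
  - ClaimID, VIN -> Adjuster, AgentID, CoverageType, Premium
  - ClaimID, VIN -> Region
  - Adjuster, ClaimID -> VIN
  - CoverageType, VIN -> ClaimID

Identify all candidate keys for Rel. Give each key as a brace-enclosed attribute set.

{Adjuster, ClaimID}, {ClaimID, VIN}, {CoverageType, VIN}

{Adjuster, ClaimID} is a candidate key since {Adjuster, ClaimID}⁺ = {Adjuster, AgentID, ClaimID, CoverageType, Premium, Region, VIN} covers every attribute.
{ClaimID, VIN} is a candidate key since {ClaimID, VIN}⁺ = {Adjuster, AgentID, ClaimID, CoverageType, Premium, Region, VIN} covers every attribute.
{CoverageType, VIN} is a candidate key since {CoverageType, VIN}⁺ = {Adjuster, AgentID, ClaimID, CoverageType, Premium, Region, VIN} covers every attribute.
These are minimal and exhaustive — every other superkey contains one of them.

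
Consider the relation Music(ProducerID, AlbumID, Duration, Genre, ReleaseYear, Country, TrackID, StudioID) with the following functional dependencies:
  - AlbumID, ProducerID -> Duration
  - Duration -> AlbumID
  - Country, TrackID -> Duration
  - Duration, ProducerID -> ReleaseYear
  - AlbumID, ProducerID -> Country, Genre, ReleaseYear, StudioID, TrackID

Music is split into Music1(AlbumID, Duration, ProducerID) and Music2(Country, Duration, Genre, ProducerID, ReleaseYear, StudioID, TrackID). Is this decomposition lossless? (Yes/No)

Yes

The shared attributes are {Duration, ProducerID} and {Duration, ProducerID}⁺ = {AlbumID, Country, Duration, Genre, ProducerID, ReleaseYear, StudioID, TrackID}.
Music1 is contained in that closure, so Music1 ∩ Music2 -> Music1 holds and the join is lossless.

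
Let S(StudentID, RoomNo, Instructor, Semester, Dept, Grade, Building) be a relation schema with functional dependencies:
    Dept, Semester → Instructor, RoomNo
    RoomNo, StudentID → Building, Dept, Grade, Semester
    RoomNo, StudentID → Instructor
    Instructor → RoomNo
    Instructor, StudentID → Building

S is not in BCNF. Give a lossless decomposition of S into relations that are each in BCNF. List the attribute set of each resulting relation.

Candidate keys of the original relation: {Dept, Semester, StudentID}, {Instructor, StudentID}, {RoomNo, StudentID}.
{Building, Dept, Grade, Instructor, RoomNo, Semester, StudentID}: {Dept, Semester} determines {Dept, Instructor, RoomNo, Semester} here but is not a superkey — split on Dept, Semester → Instructor, RoomNo, giving {Dept, Instructor, RoomNo, Semester} and {Building, Dept, Grade, Semester, StudentID}.
{Dept, Instructor, RoomNo, Semester}: {Instructor} determines {Instructor, RoomNo} here but is not a superkey — split on Instructor → RoomNo, giving {Instructor, RoomNo} and {Dept, Instructor, Semester}.
{Instructor, RoomNo} is in BCNF.
{Dept, Instructor, Semester} is in BCNF.
{Building, Dept, Grade, Semester, StudentID} is in BCNF.

{Building, Dept, Grade, Semester, StudentID}; {Dept, Instructor, Semester}; {Instructor, RoomNo}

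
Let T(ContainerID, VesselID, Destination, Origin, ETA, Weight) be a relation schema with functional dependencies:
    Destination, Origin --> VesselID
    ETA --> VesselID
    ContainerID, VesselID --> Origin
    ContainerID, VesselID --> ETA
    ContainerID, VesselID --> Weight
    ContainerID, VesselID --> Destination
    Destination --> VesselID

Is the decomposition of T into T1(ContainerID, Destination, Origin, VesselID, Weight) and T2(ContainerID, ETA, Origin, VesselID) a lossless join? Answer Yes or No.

Yes

T1 ∩ T2 = {ContainerID, Origin, VesselID}; its closure under F is {ContainerID, Destination, ETA, Origin, VesselID, Weight}.
T1 is contained in that closure, so T1 ∩ T2 --> T1 holds and the join is lossless.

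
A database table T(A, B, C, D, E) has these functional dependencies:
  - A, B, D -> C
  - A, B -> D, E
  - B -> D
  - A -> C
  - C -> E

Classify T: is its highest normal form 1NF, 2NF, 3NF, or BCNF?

1NF

Candidate key: {A, B}. Prime attributes: {A, B}.
B -> D breaks BCNF: {B}⁺ = {B, D}, so {B} is not a superkey.
Because {D} is non-prime and the left side of B -> D is not a superkey, the relation is not in 3NF.
The proper key subset {A} of {A, B} determines non-prime {C, E}, so the relation is not even in 2NF.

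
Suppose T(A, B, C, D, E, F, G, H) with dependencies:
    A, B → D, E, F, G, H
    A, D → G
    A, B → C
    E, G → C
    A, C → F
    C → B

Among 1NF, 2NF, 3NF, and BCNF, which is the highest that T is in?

Candidate keys: {A, B}, {A, C}, {A, D, E}, {A, E, G}. Prime attributes: {A, B, C, D, E, G}.
A, D → G breaks BCNF: {A, D}⁺ = {A, D, G}, so {A, D} is not a superkey.
But every attribute on its right side ({G}) is prime, and the same holds for every other non-superkey FD, so 3NF still holds.

3NF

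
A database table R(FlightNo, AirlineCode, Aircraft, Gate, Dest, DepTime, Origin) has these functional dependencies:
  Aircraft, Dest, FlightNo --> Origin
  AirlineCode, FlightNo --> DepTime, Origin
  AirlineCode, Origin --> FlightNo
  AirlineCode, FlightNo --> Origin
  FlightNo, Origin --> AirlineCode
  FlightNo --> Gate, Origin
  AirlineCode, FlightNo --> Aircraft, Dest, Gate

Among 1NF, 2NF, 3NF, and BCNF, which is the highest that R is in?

BCNF

Candidate keys: {AirlineCode, Origin}, {FlightNo}. Prime attributes: {AirlineCode, FlightNo, Origin}.
Each dependency's left side is a superkey — BCNF holds.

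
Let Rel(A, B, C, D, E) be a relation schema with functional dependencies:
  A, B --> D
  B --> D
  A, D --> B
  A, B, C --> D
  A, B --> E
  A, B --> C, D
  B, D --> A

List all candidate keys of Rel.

{A, D}, {B}

{B} is a candidate key since {B}⁺ = {A, B, C, D, E} covers every attribute.
{A, D} is a candidate key since {A, D}⁺ = {A, B, C, D, E} covers every attribute.
Any other superkey properly contains one of these, so there are no further candidate keys.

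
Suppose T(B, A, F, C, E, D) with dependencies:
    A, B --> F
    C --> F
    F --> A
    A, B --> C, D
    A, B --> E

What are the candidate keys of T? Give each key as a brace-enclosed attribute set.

{A, B}, {B, C}, {B, F}

Attributes never on any right-hand side: {B} — every candidate key must contain it.
{A, B} is a candidate key since {A, B}⁺ = {A, B, C, D, E, F} covers every attribute.
{B, C} is a candidate key since {B, C}⁺ = {A, B, C, D, E, F} covers every attribute.
{B, F} is a candidate key since {B, F}⁺ = {A, B, C, D, E, F} covers every attribute.
Any other superkey properly contains one of these, so there are no further candidate keys.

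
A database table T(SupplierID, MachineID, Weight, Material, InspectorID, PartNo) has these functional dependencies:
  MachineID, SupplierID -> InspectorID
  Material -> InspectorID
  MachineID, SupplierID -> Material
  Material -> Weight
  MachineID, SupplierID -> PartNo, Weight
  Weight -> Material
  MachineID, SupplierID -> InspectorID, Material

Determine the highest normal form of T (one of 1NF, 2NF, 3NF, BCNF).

Candidate key: {MachineID, SupplierID}. Prime attributes: {MachineID, SupplierID}.
Material -> InspectorID: {Material}⁺ = {InspectorID, Material, Weight}, which is not all of the attributes, so the left side is not a superkey — BCNF is violated.
Because {InspectorID} is non-prime and the left side of Material -> InspectorID is not a superkey, the relation is not in 3NF.
No proper subset of a key has a non-prime attribute in its closure, so there is no partial dependency; 2NF holds.

2NF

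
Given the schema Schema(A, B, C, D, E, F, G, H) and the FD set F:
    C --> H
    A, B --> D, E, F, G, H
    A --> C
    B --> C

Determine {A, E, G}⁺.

Start with {A, E, G}.
A --> C applies; add {C} → now {A, C, E, G}.
C --> H applies; add {H} → now {A, C, E, G, H}.
No further FD applies.

{A, C, E, G, H}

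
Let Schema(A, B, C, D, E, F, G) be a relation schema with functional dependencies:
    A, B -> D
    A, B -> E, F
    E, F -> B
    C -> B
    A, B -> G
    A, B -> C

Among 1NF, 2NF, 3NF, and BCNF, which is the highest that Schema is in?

3NF

Candidate keys: {A, B}, {A, C}, {A, E, F}. Prime attributes: {A, B, C, E, F}.
E, F -> B: {E, F}⁺ = {B, E, F}, which is not all of the attributes, so the left side is not a superkey — BCNF is violated.
Its right-hand attributes {B} are all prime, as are those of every other non-superkey FD — the relation is in 3NF.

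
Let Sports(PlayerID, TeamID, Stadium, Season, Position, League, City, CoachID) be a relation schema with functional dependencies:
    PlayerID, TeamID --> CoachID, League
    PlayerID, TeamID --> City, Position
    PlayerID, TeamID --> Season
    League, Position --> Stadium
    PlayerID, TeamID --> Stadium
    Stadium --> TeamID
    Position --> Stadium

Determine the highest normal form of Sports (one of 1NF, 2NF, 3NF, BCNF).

Candidate keys: {PlayerID, Position}, {PlayerID, Stadium}, {PlayerID, TeamID}. Prime attributes: {PlayerID, Position, Stadium, TeamID}.
League, Position --> Stadium breaks BCNF: {League, Position}⁺ = {League, Position, Stadium, TeamID}, so {League, Position} is not a superkey.
But every attribute on its right side ({Stadium}) is prime, and the same holds for every other non-superkey FD, so 3NF still holds.

3NF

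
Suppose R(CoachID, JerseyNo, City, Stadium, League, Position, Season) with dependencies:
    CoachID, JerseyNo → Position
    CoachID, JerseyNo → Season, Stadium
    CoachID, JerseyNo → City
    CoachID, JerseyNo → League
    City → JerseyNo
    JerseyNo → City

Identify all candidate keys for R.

{City, CoachID}, {CoachID, JerseyNo}

Attributes never on any right-hand side: {CoachID} — every candidate key must contain it.
{City, CoachID}⁺ = {City, CoachID, JerseyNo, League, Position, Season, Stadium}, which is every attribute, so {City, CoachID} is a candidate key.
{CoachID, JerseyNo}⁺ = {City, CoachID, JerseyNo, League, Position, Season, Stadium}, which is every attribute, so {CoachID, JerseyNo} is a candidate key.
No proper subset of any of these is a key, and no other minimal superkey exists.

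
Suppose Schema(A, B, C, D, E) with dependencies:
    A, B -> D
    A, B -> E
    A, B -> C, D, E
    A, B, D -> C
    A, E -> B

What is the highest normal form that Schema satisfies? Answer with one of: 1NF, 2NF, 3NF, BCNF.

Candidate keys: {A, B}, {A, E}. Prime attributes: {A, B, E}.
Every FD has a superkey on the left, so the relation is in BCNF.

BCNF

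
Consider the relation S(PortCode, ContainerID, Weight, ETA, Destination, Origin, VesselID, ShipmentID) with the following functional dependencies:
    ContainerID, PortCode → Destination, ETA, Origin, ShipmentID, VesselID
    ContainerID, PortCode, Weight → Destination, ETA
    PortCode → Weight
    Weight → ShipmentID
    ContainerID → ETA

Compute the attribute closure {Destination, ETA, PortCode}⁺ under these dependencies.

{Destination, ETA, PortCode, ShipmentID, Weight}

Start with {Destination, ETA, PortCode}.
PortCode → Weight applies; add {Weight} → now {Destination, ETA, PortCode, Weight}.
Weight → ShipmentID applies; add {ShipmentID} → now {Destination, ETA, PortCode, ShipmentID, Weight}.
No further FD applies.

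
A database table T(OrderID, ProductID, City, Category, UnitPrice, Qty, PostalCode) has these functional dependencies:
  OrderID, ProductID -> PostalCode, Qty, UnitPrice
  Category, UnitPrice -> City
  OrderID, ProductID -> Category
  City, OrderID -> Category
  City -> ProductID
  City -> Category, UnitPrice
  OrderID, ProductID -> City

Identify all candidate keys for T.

{Category, OrderID, UnitPrice}, {City, OrderID}, {OrderID, ProductID}

{OrderID} never appears on the right of any FD, so every key must include it.
Closure of {City, OrderID} is {Category, City, OrderID, PostalCode, ProductID, Qty, UnitPrice}, the whole schema; {City, OrderID} is a candidate key.
Closure of {OrderID, ProductID} is {Category, City, OrderID, PostalCode, ProductID, Qty, UnitPrice}, the whole schema; {OrderID, ProductID} is a candidate key.
Closure of {Category, OrderID, UnitPrice} is {Category, City, OrderID, PostalCode, ProductID, Qty, UnitPrice}, the whole schema; {Category, OrderID, UnitPrice} is a candidate key.
No proper subset of any of these is a key, and no other minimal superkey exists.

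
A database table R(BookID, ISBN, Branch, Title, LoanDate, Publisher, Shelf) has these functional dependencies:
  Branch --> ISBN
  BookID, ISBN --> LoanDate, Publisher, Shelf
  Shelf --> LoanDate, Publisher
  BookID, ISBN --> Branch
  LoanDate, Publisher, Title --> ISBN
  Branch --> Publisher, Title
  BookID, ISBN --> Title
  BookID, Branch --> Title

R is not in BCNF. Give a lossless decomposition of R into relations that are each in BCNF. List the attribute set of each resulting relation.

{BookID, Branch, Shelf}; {Branch, ISBN, Publisher, Title}; {LoanDate, Shelf}

Candidate keys of the original relation: {BookID, Branch}, {BookID, ISBN}, {BookID, LoanDate, Publisher, Title}, {BookID, Shelf, Title}.
In {BookID, Branch, ISBN, LoanDate, Publisher, Shelf, Title}, {Branch} is not a superkey ({Branch}⁺ restricted to this set is {Branch, ISBN, Publisher, Title}), so split on Branch --> ISBN, Publisher, Title into {Branch, ISBN, Publisher, Title} and {BookID, Branch, LoanDate, Shelf}.
{Branch, ISBN, Publisher, Title}: every determinant is a superkey — BCNF.
In {BookID, Branch, LoanDate, Shelf}, {Shelf} is not a superkey ({Shelf}⁺ restricted to this set is {LoanDate, Shelf}), so split on Shelf --> LoanDate into {LoanDate, Shelf} and {BookID, Branch, Shelf}.
{LoanDate, Shelf}: every determinant is a superkey — BCNF.
{BookID, Branch, Shelf}: every determinant is a superkey — BCNF.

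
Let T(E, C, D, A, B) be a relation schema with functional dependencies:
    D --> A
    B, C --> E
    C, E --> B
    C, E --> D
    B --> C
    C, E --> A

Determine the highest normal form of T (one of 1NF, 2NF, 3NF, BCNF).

Candidate keys: {B}, {C, E}. Prime attributes: {B, C, E}.
D --> A breaks BCNF: {D}⁺ = {A, D}, so {D} is not a superkey.
Because {A} is non-prime and the left side of D --> A is not a superkey, the relation is not in 3NF.
No proper subset of a key has a non-prime attribute in its closure, so there is no partial dependency; 2NF holds.

2NF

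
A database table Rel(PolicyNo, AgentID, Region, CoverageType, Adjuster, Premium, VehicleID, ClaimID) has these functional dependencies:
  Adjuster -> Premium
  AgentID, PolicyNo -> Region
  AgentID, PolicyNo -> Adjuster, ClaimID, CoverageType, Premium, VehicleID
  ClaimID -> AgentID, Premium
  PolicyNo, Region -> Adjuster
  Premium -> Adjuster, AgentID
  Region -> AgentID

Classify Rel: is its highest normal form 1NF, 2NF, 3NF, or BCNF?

Candidate keys: {Adjuster, PolicyNo}, {AgentID, PolicyNo}, {ClaimID, PolicyNo}, {PolicyNo, Premium}, {PolicyNo, Region}. Prime attributes: {Adjuster, AgentID, ClaimID, PolicyNo, Premium, Region}.
For Adjuster -> Premium we have {Adjuster}⁺ = {Adjuster, AgentID, Premium}; {Adjuster} is not a superkey, so BCNF fails.
Its right-hand attributes {Premium} are all prime, as are those of every other non-superkey FD — the relation is in 3NF.

3NF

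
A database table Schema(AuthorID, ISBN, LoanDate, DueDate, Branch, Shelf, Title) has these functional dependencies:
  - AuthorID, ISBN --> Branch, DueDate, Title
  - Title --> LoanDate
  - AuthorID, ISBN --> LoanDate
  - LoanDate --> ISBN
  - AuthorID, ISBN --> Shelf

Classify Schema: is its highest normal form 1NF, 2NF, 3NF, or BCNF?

Candidate keys: {AuthorID, ISBN}, {AuthorID, LoanDate}, {AuthorID, Title}. Prime attributes: {AuthorID, ISBN, LoanDate, Title}.
Title --> LoanDate breaks BCNF: {Title}⁺ = {ISBN, LoanDate, Title}, so {Title} is not a superkey.
Its right-hand attributes {LoanDate} are all prime, as are those of every other non-superkey FD — the relation is in 3NF.

3NF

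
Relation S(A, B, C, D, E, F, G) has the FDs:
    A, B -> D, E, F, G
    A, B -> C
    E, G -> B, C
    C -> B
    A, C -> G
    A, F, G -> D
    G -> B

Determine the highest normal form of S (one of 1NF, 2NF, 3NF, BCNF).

3NF

Candidate keys: {A, B}, {A, C}, {A, G}. Prime attributes: {A, B, C, G}.
E, G -> B, C breaks BCNF: {E, G}⁺ = {B, C, E, G}, so {E, G} is not a superkey.
But every attribute on its right side ({B, C}) is prime, and the same holds for every other non-superkey FD, so 3NF still holds.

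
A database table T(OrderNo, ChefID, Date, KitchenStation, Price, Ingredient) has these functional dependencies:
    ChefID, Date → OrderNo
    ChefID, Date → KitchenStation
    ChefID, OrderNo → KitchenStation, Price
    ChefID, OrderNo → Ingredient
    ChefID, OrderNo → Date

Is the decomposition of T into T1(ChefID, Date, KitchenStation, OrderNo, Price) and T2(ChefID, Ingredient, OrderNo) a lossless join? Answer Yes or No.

Common attributes: {ChefID, OrderNo}; their closure is {ChefID, Date, Ingredient, KitchenStation, OrderNo, Price}.
Since T1 ⊆ {ChefID, Date, Ingredient, KitchenStation, OrderNo, Price}, the intersection is a superkey of T1; the decomposition is lossless.

Yes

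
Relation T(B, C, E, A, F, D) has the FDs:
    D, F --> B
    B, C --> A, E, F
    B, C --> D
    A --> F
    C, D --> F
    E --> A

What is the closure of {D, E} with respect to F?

{A, B, D, E, F}

Start with {D, E}.
E --> A applies; add {A} → now {A, D, E}.
A --> F applies; add {F} → now {A, D, E, F}.
D, F --> B applies; add {B} → now {A, B, D, E, F}.
No further FD applies.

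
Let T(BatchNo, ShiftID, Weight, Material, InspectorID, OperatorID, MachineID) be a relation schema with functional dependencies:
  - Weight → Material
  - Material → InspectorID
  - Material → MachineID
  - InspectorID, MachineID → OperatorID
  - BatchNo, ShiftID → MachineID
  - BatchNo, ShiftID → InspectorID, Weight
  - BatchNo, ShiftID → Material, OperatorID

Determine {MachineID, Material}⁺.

{InspectorID, MachineID, Material, OperatorID}

Start with {MachineID, Material}.
Material → InspectorID applies; add {InspectorID} → now {InspectorID, MachineID, Material}.
InspectorID, MachineID → OperatorID applies; add {OperatorID} → now {InspectorID, MachineID, Material, OperatorID}.
No further FD applies.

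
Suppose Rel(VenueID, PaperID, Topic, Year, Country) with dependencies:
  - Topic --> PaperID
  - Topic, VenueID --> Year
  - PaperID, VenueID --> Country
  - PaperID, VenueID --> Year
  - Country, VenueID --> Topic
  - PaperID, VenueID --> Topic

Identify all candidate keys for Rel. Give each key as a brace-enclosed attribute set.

{VenueID} never appears on the right of any FD, so every key must include it.
{Country, VenueID} is a candidate key since {Country, VenueID}⁺ = {Country, PaperID, Topic, VenueID, Year} covers every attribute.
{PaperID, VenueID} is a candidate key since {PaperID, VenueID}⁺ = {Country, PaperID, Topic, VenueID, Year} covers every attribute.
{Topic, VenueID} is a candidate key since {Topic, VenueID}⁺ = {Country, PaperID, Topic, VenueID, Year} covers every attribute.
No proper subset of any of these is a key, and no other minimal superkey exists.

{Country, VenueID}, {PaperID, VenueID}, {Topic, VenueID}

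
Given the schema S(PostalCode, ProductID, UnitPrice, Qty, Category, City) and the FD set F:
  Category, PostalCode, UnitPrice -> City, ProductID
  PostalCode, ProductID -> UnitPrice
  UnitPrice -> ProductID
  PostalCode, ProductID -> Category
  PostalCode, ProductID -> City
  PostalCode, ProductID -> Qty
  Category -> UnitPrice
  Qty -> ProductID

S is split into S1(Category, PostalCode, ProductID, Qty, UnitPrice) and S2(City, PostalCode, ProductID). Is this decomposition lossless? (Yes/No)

Common attributes: {PostalCode, ProductID}; their closure is {Category, City, PostalCode, ProductID, Qty, UnitPrice}.
This includes all of S1, so the common attributes are a superkey of S1 — the join is lossless.

Yes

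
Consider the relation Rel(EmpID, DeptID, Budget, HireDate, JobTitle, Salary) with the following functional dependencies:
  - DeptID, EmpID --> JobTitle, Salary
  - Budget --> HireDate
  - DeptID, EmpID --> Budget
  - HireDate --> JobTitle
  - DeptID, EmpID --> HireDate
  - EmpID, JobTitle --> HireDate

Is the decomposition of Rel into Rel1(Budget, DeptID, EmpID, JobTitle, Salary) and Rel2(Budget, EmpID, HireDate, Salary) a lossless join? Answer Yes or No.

Yes

The shared attributes are {Budget, EmpID, Salary} and {Budget, EmpID, Salary}⁺ = {Budget, EmpID, HireDate, JobTitle, Salary}.
Rel2 is contained in that closure, so Rel1 ∩ Rel2 --> Rel2 holds and the join is lossless.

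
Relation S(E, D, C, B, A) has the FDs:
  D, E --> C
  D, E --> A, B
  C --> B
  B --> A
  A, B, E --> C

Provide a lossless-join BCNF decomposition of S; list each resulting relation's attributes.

{A, B}; {B, C}; {C, D, E}

Candidate key of the original relation: {D, E}.
{A, B, C, D, E}: {C} determines {A, B, C} here but is not a superkey — split on C --> A, B, giving {A, B, C} and {C, D, E}.
{A, B, C}: {B} determines {A, B} here but is not a superkey — split on B --> A, giving {A, B} and {B, C}.
{A, B} is in BCNF.
{B, C} is in BCNF.
{C, D, E} is in BCNF.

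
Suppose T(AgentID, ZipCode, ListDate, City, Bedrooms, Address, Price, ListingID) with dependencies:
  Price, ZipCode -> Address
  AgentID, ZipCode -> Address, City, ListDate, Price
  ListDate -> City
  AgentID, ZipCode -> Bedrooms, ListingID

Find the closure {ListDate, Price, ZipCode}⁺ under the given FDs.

{Address, City, ListDate, Price, ZipCode}

Start with {ListDate, Price, ZipCode}.
Price, ZipCode -> Address applies; add {Address} → now {Address, ListDate, Price, ZipCode}.
ListDate -> City applies; add {City} → now {Address, City, ListDate, Price, ZipCode}.
No further FD applies.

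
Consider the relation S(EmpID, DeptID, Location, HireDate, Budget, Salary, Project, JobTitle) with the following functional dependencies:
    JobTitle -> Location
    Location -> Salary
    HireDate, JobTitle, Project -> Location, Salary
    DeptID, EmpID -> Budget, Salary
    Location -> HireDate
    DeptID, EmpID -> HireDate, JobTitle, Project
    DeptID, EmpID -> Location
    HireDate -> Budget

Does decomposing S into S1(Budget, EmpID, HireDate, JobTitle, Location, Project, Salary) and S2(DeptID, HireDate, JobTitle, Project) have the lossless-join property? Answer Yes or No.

The shared attributes are {HireDate, JobTitle, Project} and {HireDate, JobTitle, Project}⁺ = {Budget, HireDate, JobTitle, Location, Project, Salary}.
The closure covers neither S1 nor S2 entirely; the join is not lossless.

No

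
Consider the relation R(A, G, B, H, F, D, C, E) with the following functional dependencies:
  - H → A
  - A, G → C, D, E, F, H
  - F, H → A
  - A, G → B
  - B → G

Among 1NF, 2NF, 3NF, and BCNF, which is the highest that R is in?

3NF

Candidate keys: {A, B}, {A, G}, {B, H}, {G, H}. Prime attributes: {A, B, G, H}.
For H → A we have {H}⁺ = {A, H}; {H} is not a superkey, so BCNF fails.
But every attribute on its right side ({A}) is prime, and the same holds for every other non-superkey FD, so 3NF still holds.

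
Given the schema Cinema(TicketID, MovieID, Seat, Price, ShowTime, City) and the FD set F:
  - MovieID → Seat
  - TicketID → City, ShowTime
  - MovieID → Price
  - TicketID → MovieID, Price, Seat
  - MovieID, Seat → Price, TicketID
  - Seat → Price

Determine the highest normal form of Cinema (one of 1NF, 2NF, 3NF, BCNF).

2NF

Candidate keys: {MovieID}, {TicketID}. Prime attributes: {MovieID, TicketID}.
Seat → Price breaks BCNF: {Seat}⁺ = {Price, Seat}, so {Seat} is not a superkey.
Seat → Price has non-prime {Price} on the right and a non-superkey on the left, so 3NF fails.
With only single-attribute keys there can be no partial dependency, so 2NF holds.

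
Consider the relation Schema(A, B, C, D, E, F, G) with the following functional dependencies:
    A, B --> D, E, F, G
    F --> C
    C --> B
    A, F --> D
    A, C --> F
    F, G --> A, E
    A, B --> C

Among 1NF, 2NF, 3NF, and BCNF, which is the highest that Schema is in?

Candidate keys: {A, B}, {A, C}, {A, F}, {F, G}. Prime attributes: {A, B, C, F, G}.
F --> C: {F}⁺ = {B, C, F}, which is not all of the attributes, so the left side is not a superkey — BCNF is violated.
Its right-hand attributes {C} are all prime, as are those of every other non-superkey FD — the relation is in 3NF.

3NF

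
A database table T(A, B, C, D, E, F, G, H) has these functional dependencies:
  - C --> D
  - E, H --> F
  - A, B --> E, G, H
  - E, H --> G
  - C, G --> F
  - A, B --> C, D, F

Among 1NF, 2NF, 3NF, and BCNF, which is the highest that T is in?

2NF

Candidate key: {A, B}. Prime attributes: {A, B}.
C --> D breaks BCNF: {C}⁺ = {C, D}, so {C} is not a superkey.
C --> D determines the non-prime attribute {D} from a non-superkey — 3NF is violated.
No non-prime attribute depends on a proper subset of any candidate key, so 2NF holds.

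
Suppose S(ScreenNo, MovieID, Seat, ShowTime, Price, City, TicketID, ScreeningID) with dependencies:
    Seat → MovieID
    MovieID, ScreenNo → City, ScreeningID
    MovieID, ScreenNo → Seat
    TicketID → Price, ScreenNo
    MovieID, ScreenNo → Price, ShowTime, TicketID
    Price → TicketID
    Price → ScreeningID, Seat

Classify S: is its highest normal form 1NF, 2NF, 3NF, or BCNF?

3NF

Candidate keys: {MovieID, ScreenNo}, {Price}, {ScreenNo, Seat}, {TicketID}. Prime attributes: {MovieID, Price, ScreenNo, Seat, TicketID}.
Seat → MovieID breaks BCNF: {Seat}⁺ = {MovieID, Seat}, so {Seat} is not a superkey.
But every attribute on its right side ({MovieID}) is prime, and the same holds for every other non-superkey FD, so 3NF still holds.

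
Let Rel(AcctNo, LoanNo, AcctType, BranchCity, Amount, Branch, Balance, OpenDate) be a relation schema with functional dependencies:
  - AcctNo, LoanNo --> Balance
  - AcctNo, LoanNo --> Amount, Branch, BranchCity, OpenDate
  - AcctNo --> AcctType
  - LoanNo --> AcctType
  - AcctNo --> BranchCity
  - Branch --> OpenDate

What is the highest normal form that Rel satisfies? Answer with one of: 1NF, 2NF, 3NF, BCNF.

1NF

Candidate key: {AcctNo, LoanNo}. Prime attributes: {AcctNo, LoanNo}.
For AcctNo --> AcctType we have {AcctNo}⁺ = {AcctNo, AcctType, BranchCity}; {AcctNo} is not a superkey, so BCNF fails.
AcctNo --> AcctType has non-prime {AcctType} on the right and a non-superkey on the left, so 3NF fails.
Since {AcctNo} ⊂ {AcctNo, LoanNo} and {AcctNo}⁺ ⊇ {AcctType, BranchCity} with {AcctType, BranchCity} non-prime, there is a partial dependency; 2NF fails.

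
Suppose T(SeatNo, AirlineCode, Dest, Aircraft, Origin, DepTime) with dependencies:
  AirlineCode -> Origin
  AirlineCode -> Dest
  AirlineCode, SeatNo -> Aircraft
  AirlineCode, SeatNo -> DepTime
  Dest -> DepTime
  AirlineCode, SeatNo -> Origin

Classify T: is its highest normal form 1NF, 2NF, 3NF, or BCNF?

Candidate key: {AirlineCode, SeatNo}. Prime attributes: {AirlineCode, SeatNo}.
AirlineCode -> Origin: {AirlineCode}⁺ = {AirlineCode, DepTime, Dest, Origin}, which is not all of the attributes, so the left side is not a superkey — BCNF is violated.
Because {Origin} is non-prime and the left side of AirlineCode -> Origin is not a superkey, the relation is not in 3NF.
{AirlineCode} is a proper subset of the key {AirlineCode, SeatNo}, and {AirlineCode}⁺ contains the non-prime attributes {DepTime, Dest, Origin} — a partial dependency, so 2NF is violated.

1NF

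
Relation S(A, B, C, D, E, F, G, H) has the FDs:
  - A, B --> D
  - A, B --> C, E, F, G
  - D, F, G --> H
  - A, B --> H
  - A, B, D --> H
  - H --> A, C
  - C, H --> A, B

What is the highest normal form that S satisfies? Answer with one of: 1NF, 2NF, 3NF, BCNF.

BCNF

Candidate keys: {A, B}, {D, F, G}, {H}. Prime attributes: {A, B, D, F, G, H}.
Every FD has a superkey on the left, so the relation is in BCNF.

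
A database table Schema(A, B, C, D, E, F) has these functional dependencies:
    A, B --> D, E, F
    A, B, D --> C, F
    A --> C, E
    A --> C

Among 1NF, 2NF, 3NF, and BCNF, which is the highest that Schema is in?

Candidate key: {A, B}. Prime attributes: {A, B}.
A --> C, E: {A}⁺ = {A, C, E}, which is not all of the attributes, so the left side is not a superkey — BCNF is violated.
A --> C, E has non-prime {C, E} on the right and a non-superkey on the left, so 3NF fails.
Since {A} ⊂ {A, B} and {A}⁺ ⊇ {C, E} with {C, E} non-prime, there is a partial dependency; 2NF fails.

1NF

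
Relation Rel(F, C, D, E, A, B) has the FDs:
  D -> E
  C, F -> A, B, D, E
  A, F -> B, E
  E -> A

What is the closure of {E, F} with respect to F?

Start with {E, F}.
E -> A applies; add {A} → now {A, E, F}.
A, F -> B, E applies; add {B} → now {A, B, E, F}.
No further FD applies.

{A, B, E, F}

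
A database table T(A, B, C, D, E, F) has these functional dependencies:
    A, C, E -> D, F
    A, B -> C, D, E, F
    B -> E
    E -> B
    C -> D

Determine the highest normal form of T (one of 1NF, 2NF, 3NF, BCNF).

2NF

Candidate keys: {A, B}, {A, E}. Prime attributes: {A, B, E}.
For B -> E we have {B}⁺ = {B, E}; {B} is not a superkey, so BCNF fails.
C -> D determines the non-prime attribute {D} from a non-superkey — 3NF is violated.
No proper subset of a key has a non-prime attribute in its closure, so there is no partial dependency; 2NF holds.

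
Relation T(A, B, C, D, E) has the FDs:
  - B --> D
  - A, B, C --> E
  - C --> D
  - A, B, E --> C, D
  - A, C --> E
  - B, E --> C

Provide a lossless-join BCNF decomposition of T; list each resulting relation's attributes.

{A, B, C}; {A, C, E}; {B, D}

Candidate keys of the original relation: {A, B, C}, {A, B, E}.
{A, B, C, D, E}: {B} determines {B, D} here but is not a superkey — split on B --> D, giving {B, D} and {A, B, C, E}.
{B, D}: every determinant is a superkey — BCNF.
{A, B, C, E}: {A, C} determines {A, C, E} here but is not a superkey — split on A, C --> E, giving {A, C, E} and {A, B, C}.
{A, C, E}: every determinant is a superkey — BCNF.
{A, B, C}: every determinant is a superkey — BCNF.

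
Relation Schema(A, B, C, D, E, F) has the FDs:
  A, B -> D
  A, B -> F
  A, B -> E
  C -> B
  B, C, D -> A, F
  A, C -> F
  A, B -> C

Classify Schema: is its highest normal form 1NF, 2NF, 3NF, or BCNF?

Candidate keys: {A, B}, {A, C}, {C, D}. Prime attributes: {A, B, C, D}.
C -> B: {C}⁺ = {B, C}, which is not all of the attributes, so the left side is not a superkey — BCNF is violated.
Its right-hand attributes {B} are all prime, as are those of every other non-superkey FD — the relation is in 3NF.

3NF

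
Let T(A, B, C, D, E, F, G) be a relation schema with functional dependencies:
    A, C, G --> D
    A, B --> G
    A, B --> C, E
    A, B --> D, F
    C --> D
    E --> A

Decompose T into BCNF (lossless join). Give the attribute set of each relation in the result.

Candidate keys of the original relation: {A, B}, {B, E}.
In {A, B, C, D, E, F, G}, {A, C, G} is not a superkey ({A, C, G}⁺ restricted to this set is {A, C, D, G}), so split on A, C, G --> D into {A, C, D, G} and {A, B, C, E, F, G}.
In {A, C, D, G}, {C} is not a superkey ({C}⁺ restricted to this set is {C, D}), so split on C --> D into {C, D} and {A, C, G}.
{C, D} is in BCNF.
{A, C, G} is in BCNF.
In {A, B, C, E, F, G}, {E} is not a superkey ({E}⁺ restricted to this set is {A, E}), so split on E --> A into {A, E} and {B, C, E, F, G}.
{A, E} is in BCNF.
{B, C, E, F, G} is in BCNF.

{A, C, G}; {A, E}; {B, C, E, F, G}; {C, D}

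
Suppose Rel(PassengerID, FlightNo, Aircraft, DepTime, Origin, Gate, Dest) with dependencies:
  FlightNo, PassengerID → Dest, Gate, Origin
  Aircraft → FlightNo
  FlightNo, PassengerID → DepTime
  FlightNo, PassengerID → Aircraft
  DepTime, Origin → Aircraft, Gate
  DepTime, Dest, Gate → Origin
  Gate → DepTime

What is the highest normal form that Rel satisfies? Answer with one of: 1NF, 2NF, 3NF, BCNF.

Candidate keys: {Aircraft, PassengerID}, {DepTime, Origin, PassengerID}, {Dest, Gate, PassengerID}, {FlightNo, PassengerID}, {Gate, Origin, PassengerID}. Prime attributes: {Aircraft, DepTime, Dest, FlightNo, Gate, Origin, PassengerID}.
For Aircraft → FlightNo we have {Aircraft}⁺ = {Aircraft, FlightNo}; {Aircraft} is not a superkey, so BCNF fails.
But every attribute on its right side ({FlightNo}) is prime, and the same holds for every other non-superkey FD, so 3NF still holds.

3NF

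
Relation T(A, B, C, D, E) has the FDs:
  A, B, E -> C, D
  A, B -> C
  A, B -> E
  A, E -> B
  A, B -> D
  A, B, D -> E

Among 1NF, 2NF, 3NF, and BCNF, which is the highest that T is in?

Candidate keys: {A, B}, {A, E}. Prime attributes: {A, B, E}.
Each dependency's left side is a superkey — BCNF holds.

BCNF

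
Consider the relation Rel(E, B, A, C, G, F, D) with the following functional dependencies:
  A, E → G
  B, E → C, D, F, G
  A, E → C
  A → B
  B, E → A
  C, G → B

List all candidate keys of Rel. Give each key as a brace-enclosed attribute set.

{E} never appears on the right of any FD, so every key must include it.
{A, E} is a candidate key since {A, E}⁺ = {A, B, C, D, E, F, G} covers every attribute.
{B, E} is a candidate key since {B, E}⁺ = {A, B, C, D, E, F, G} covers every attribute.
{C, E, G} is a candidate key since {C, E, G}⁺ = {A, B, C, D, E, F, G} covers every attribute.
No proper subset of any of these is a key, and no other minimal superkey exists.

{A, E}, {B, E}, {C, E, G}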